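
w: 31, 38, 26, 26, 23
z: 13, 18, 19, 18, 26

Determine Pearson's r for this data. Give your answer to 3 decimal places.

-0.548

n = 5, Σw = 144, Σz = 94, Σw² = 4286, Σz² = 1854, Σwz = 2647
nΣwz − ΣwΣz = 13235 − 13536 = -301
nΣw² − (Σw)² = 21430 − 20736 = 694; nΣz² − (Σz)² = 9270 − 8836 = 434
r = -301 / √(694 × 434) = -301 / 548.8133 ≈ -0.548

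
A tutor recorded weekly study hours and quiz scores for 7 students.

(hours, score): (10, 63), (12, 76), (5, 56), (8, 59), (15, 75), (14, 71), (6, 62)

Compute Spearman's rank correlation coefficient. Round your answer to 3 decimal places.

0.857

Rank hours: 4, 5, 1, 3, 7, 6, 2
Rank score: 4, 7, 1, 2, 6, 5, 3
d = rank(hours) − rank(score): 0, -2, 0, 1, 1, 1, -1; Σd² = 8
ρ = 1 − 6Σd² / [n(n²−1)] = 1 − 6×8 / (7×48) = 1 − 48/336 ≈ 0.857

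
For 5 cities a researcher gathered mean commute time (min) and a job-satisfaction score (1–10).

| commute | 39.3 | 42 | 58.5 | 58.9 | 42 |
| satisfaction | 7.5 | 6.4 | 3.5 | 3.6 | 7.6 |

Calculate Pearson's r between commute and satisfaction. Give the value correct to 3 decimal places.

-0.977

n = 5, Σx = 240.7, Σy = 28.6, Σx² = 11963.95, Σy² = 180.18, Σxy = 1299.54
nΣxy − ΣxΣy = 6497.7 − 6884.02 = -386.32
nΣx² − (Σx)² = 59819.75 − 57936.49 = 1883.26; nΣy² − (Σy)² = 900.9 − 817.96 = 82.94
r = -386.32 / √(1883.26 × 82.94) = -386.32 / 395.2184 ≈ -0.977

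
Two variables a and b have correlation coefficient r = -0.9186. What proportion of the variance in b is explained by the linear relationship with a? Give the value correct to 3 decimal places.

0.844

r² = (-0.9186)² = 0.844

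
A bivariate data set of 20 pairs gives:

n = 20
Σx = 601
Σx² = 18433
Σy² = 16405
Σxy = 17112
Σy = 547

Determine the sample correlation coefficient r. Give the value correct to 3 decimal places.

r = (nΣxy − ΣxΣy) / √[(nΣx² − (Σx)²)(nΣy² − (Σy)²)]
Numerator: 20×17112 − 601×547 = 13493
Denominator: √[(368660 − 361201)(328100 − 299209)] = √[7459 × 28891] = 14679.8491
r = 13493 / 14679.8491 ≈ 0.919

0.919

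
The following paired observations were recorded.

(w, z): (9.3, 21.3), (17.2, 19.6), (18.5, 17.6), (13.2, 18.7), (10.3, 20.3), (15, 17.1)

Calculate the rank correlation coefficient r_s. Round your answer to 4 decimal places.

Rank w: 1, 5, 6, 3, 2, 4
Rank z: 6, 4, 2, 3, 5, 1
d = rank(w) − rank(z): -5, 1, 4, 0, -3, 3; Σd² = 60
ρ = 1 − 6Σd² / [n(n²−1)] = 1 − 6×60 / (6×35) = 1 − 360/210 ≈ -0.7143

-0.7143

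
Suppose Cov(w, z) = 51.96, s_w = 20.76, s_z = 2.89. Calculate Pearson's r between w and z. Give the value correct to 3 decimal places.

r = Cov(w,z) / (s_w · s_z) = 51.96 / (20.76 × 2.89)
  = 51.96 / 59.9964 ≈ 0.866

0.866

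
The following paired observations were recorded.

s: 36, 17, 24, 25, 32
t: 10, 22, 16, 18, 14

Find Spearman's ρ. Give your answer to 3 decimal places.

-0.900

Rank s: 5, 1, 2, 3, 4
Rank t: 1, 5, 3, 4, 2
d = rank(s) − rank(t): 4, -4, -1, -1, 2; Σd² = 38
ρ = 1 − 6Σd² / [n(n²−1)] = 1 − 6×38 / (5×24) = 1 − 228/120 ≈ -0.900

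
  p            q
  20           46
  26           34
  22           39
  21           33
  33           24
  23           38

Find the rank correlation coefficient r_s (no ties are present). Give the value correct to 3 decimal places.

Rank p: 1, 5, 3, 2, 6, 4
Rank q: 6, 3, 5, 2, 1, 4
d = rank(p) − rank(q): -5, 2, -2, 0, 5, 0; Σd² = 58
ρ = 1 − 6Σd² / [n(n²−1)] = 1 − 6×58 / (6×35) = 1 − 348/210 ≈ -0.657

-0.657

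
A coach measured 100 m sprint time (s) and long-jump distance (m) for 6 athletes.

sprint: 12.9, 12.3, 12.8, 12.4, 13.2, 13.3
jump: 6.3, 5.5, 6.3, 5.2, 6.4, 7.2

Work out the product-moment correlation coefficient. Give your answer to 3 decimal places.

n = 6, Σx = 76.9, Σy = 36.9, Σx² = 986.43, Σy² = 229.47, Σxy = 474.28
nΣxy − ΣxΣy = 2845.68 − 2837.61 = 8.07
nΣx² − (Σx)² = 5918.58 − 5913.61 = 4.97; nΣy² − (Σy)² = 1376.82 − 1361.61 = 15.21
r = 8.07 / √(4.97 × 15.21) = 8.07 / 8.6945 ≈ 0.928

0.928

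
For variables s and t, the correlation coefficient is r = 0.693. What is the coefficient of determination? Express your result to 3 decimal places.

0.480

r² = (0.693)² = 0.480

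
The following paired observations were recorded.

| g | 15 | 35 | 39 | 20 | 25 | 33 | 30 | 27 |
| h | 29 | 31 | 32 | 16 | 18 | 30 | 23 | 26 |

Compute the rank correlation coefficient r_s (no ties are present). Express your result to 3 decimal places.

0.738

Rank g: 1, 7, 8, 2, 3, 6, 5, 4
Rank h: 5, 7, 8, 1, 2, 6, 3, 4
d = rank(g) − rank(h): -4, 0, 0, 1, 1, 0, 2, 0; Σd² = 22
ρ = 1 − 6Σd² / [n(n²−1)] = 1 − 6×22 / (8×63) = 1 − 132/504 ≈ 0.738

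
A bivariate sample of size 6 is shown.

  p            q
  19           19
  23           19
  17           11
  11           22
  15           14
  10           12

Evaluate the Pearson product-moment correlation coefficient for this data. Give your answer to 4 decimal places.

n = 6, Σp = 95, Σq = 97, Σp² = 1625, Σq² = 1667, Σpq = 1557
nΣpq − ΣpΣq = 9342 − 9215 = 127
nΣp² − (Σp)² = 9750 − 9025 = 725; nΣq² − (Σq)² = 10002 − 9409 = 593
r = 127 / √(725 × 593) = 127 / 655.6867 ≈ 0.1937

0.1937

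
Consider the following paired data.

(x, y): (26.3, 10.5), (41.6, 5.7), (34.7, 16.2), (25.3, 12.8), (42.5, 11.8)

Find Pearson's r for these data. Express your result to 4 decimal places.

-0.3356

n = 5, Σx = 170.4, Σy = 57, Σx² = 6072.68, Σy² = 708.26, Σxy = 1900.75
nΣxy − ΣxΣy = 9503.75 − 9712.8 = -209.05
nΣx² − (Σx)² = 30363.4 − 29036.16 = 1327.24; nΣy² − (Σy)² = 3541.3 − 3249 = 292.3
r = -209.05 / √(1327.24 × 292.3) = -209.05 / 622.8581 ≈ -0.3356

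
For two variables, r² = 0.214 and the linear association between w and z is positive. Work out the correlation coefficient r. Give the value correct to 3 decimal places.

0.463

|r| = √0.214 = 0.463
The association is positive, so r = 0.463.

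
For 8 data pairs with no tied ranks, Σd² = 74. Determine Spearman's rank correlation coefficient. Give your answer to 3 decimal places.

ρ = 1 − 6Σd² / [n(n²−1)] = 1 − 6×74 / (8×63)
  = 1 − 444/504 = 1 − 0.8810 ≈ 0.119

0.119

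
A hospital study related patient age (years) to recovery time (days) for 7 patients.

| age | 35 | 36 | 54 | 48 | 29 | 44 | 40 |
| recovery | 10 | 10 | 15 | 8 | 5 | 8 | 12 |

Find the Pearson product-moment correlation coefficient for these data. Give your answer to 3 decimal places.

0.630

n = 7, Σx = 286, Σy = 68, Σx² = 12118, Σy² = 722, Σxy = 2881
nΣxy − ΣxΣy = 20167 − 19448 = 719
nΣx² − (Σx)² = 84826 − 81796 = 3030; nΣy² − (Σy)² = 5054 − 4624 = 430
r = 719 / √(3030 × 430) = 719 / 1141.4465 ≈ 0.630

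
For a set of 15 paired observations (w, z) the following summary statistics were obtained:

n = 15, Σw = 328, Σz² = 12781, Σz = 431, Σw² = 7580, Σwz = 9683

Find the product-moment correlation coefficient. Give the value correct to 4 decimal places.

r = (nΣwz − ΣwΣz) / √[(nΣw² − (Σw)²)(nΣz² − (Σz)²)]
Numerator: 15×9683 − 328×431 = 3877
Denominator: √[(113700 − 107584)(191715 − 185761)] = √[6116 × 5954] = 6034.4564
r = 3877 / 6034.4564 ≈ 0.6425

0.6425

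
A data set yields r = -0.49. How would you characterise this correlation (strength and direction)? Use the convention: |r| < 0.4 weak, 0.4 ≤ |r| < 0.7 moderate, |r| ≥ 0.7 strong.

moderate negative

r = -0.49 < 0 so the relationship is negative.
|r| = 0.49, which falls in the moderate range.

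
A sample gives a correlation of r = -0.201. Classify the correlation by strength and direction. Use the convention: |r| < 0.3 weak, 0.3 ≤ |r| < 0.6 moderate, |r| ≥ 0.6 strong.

weak negative

r = -0.201 < 0 so the relationship is negative.
|r| = 0.201, which falls in the weak range.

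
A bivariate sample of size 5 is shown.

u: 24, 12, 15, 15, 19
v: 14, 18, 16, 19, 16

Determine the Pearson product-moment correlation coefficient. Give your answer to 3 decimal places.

n = 5, Σu = 85, Σv = 83, Σu² = 1531, Σv² = 1393, Σuv = 1381
nΣuv − ΣuΣv = 6905 − 7055 = -150
nΣu² − (Σu)² = 7655 − 7225 = 430; nΣv² − (Σv)² = 6965 − 6889 = 76
r = -150 / √(430 × 76) = -150 / 180.7761 ≈ -0.830

-0.830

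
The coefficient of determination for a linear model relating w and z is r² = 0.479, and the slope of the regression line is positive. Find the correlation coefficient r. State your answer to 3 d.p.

0.692

|r| = √0.479 = 0.692
The association is positive, so r = 0.692.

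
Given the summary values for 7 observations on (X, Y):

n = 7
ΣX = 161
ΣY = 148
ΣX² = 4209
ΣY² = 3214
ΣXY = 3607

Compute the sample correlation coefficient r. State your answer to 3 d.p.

r = (nΣXY − ΣXΣY) / √[(nΣX² − (ΣX)²)(nΣY² − (ΣY)²)]
Numerator: 7×3607 − 161×148 = 1421
Denominator: √[(29463 − 25921)(22498 − 21904)] = √[3542 × 594] = 1450.4992
r = 1421 / 1450.4992 ≈ 0.980

0.980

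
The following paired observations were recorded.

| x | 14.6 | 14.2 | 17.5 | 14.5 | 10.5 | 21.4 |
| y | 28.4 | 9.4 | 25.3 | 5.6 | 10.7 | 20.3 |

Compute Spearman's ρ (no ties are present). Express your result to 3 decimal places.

Rank x: 4, 2, 5, 3, 1, 6
Rank y: 6, 2, 5, 1, 3, 4
d = rank(x) − rank(y): -2, 0, 0, 2, -2, 2; Σd² = 16
ρ = 1 − 6Σd² / [n(n²−1)] = 1 − 6×16 / (6×35) = 1 − 96/210 ≈ 0.543

0.543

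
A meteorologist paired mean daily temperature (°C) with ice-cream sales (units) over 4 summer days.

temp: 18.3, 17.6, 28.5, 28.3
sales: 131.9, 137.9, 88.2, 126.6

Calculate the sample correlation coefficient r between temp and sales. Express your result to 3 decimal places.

n = 4, Σx = 92.7, Σy = 484.6, Σx² = 2257.79, Σy² = 60220.82, Σxy = 10937.29
nΣxy − ΣxΣy = 43749.16 − 44922.42 = -1173.26
nΣx² − (Σx)² = 9031.16 − 8593.29 = 437.87; nΣy² − (Σy)² = 240883.28 − 234837.16 = 6046.12
r = -1173.26 / √(437.87 × 6046.12) = -1173.26 / 1627.0878 ≈ -0.721

-0.721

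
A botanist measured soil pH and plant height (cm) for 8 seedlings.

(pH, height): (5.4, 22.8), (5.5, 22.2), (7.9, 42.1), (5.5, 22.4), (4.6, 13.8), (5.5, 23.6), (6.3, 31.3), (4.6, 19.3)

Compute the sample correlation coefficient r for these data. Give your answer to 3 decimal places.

n = 8, Σx = 45.3, Σy = 197.5, Σx² = 264.33, Σy² = 5386.43, Σxy = 1180.26
nΣxy − ΣxΣy = 9442.08 − 8946.75 = 495.33
nΣx² − (Σx)² = 2114.64 − 2052.09 = 62.55; nΣy² − (Σy)² = 43091.44 − 39006.25 = 4085.19
r = 495.33 / √(62.55 × 4085.19) = 495.33 / 505.4984 ≈ 0.980

0.980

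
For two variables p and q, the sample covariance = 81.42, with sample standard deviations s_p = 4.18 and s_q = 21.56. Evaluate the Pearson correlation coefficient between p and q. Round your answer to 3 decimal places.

r = Cov(p,q) / (s_p · s_q) = 81.42 / (4.18 × 21.56)
  = 81.42 / 90.1208 ≈ 0.903

0.903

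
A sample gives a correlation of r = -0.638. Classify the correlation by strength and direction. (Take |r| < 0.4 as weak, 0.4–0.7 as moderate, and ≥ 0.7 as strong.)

moderate negative

r = -0.638 < 0 so the relationship is negative.
|r| = 0.638, which falls in the moderate range.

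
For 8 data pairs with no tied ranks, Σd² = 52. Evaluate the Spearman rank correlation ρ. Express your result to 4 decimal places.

0.3810

ρ = 1 − 6Σd² / [n(n²−1)] = 1 − 6×52 / (8×63)
  = 1 − 312/504 = 1 − 0.61905 ≈ 0.3810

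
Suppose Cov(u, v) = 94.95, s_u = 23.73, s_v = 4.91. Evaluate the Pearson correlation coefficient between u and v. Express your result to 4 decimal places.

0.8149

r = Cov(u,v) / (s_u · s_v) = 94.95 / (23.73 × 4.91)
  = 94.95 / 116.5143 ≈ 0.8149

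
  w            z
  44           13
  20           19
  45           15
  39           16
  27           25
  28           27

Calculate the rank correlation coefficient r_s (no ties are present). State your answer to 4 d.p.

-0.7143

Rank w: 5, 1, 6, 4, 2, 3
Rank z: 1, 4, 2, 3, 5, 6
d = rank(w) − rank(z): 4, -3, 4, 1, -3, -3; Σd² = 60
ρ = 1 − 6Σd² / [n(n²−1)] = 1 − 6×60 / (6×35) = 1 − 360/210 ≈ -0.7143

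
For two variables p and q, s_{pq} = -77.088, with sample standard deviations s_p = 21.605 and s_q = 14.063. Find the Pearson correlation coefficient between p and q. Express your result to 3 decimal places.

-0.254

r = Cov(p,q) / (s_p · s_q) = -77.088 / (21.605 × 14.063)
  = -77.088 / 303.8311 ≈ -0.254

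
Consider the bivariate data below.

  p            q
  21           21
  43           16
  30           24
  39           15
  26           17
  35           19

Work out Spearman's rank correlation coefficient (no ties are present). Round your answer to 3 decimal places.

-0.657

Rank p: 1, 6, 3, 5, 2, 4
Rank q: 5, 2, 6, 1, 3, 4
d = rank(p) − rank(q): -4, 4, -3, 4, -1, 0; Σd² = 58
ρ = 1 − 6Σd² / [n(n²−1)] = 1 − 6×58 / (6×35) = 1 − 348/210 ≈ -0.657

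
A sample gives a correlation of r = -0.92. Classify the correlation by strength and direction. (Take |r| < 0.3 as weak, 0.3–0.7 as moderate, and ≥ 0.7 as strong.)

r = -0.92 < 0 so the relationship is negative.
|r| = 0.92, which falls in the strong range.

strong negative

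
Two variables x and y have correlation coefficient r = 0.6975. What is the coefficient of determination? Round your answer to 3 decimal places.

0.487

r² = (0.6975)² = 0.487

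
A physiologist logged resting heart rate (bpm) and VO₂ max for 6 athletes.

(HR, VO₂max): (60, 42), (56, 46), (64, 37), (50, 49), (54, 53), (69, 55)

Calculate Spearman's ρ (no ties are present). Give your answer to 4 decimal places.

Rank HR: 4, 3, 5, 1, 2, 6
Rank VO₂max: 2, 3, 1, 4, 5, 6
d = rank(HR) − rank(VO₂max): 2, 0, 4, -3, -3, 0; Σd² = 38
ρ = 1 − 6Σd² / [n(n²−1)] = 1 − 6×38 / (6×35) = 1 − 228/210 ≈ -0.0857

-0.0857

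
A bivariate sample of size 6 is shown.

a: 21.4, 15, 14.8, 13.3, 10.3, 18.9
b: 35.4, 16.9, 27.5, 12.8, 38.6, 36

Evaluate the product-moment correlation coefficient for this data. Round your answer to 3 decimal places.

0.257

n = 6, Σa = 93.7, Σb = 167.2, Σa² = 1542.19, Σb² = 5244.82, Σab = 2666.28
nΣab − ΣaΣb = 15997.68 − 15666.64 = 331.04
nΣa² − (Σa)² = 9253.14 − 8779.69 = 473.45; nΣb² − (Σb)² = 31468.92 − 27955.84 = 3513.08
r = 331.04 / √(473.45 × 3513.08) = 331.04 / 1289.6774 ≈ 0.257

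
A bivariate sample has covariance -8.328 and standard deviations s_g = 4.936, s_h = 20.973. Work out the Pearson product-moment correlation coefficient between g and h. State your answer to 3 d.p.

-0.080

r = Cov(g,h) / (s_g · s_h) = -8.328 / (4.936 × 20.973)
  = -8.328 / 103.5227 ≈ -0.080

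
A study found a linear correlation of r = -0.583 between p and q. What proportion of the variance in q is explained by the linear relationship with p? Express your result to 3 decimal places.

0.340

r² = (-0.583)² = 0.340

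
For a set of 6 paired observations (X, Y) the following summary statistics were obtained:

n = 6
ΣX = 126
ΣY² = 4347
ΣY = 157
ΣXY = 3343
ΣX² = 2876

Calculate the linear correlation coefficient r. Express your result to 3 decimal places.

r = (nΣXY − ΣXΣY) / √[(nΣX² − (ΣX)²)(nΣY² − (ΣY)²)]
Numerator: 6×3343 − 126×157 = 276
Denominator: √[(17256 − 15876)(26082 − 24649)] = √[1380 × 1433] = 1406.2503
r = 276 / 1406.2503 ≈ 0.196

0.196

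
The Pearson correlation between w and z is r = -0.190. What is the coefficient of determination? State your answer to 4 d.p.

0.0361

r² = (-0.190)² = 0.0361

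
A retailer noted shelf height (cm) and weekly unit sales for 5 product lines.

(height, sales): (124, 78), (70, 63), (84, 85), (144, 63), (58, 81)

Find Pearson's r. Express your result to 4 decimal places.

n = 5, Σx = 480, Σy = 370, Σx² = 51432, Σy² = 27808, Σxy = 34992
nΣxy − ΣxΣy = 174960 − 177600 = -2640
nΣx² − (Σx)² = 257160 − 230400 = 26760; nΣy² − (Σy)² = 139040 − 136900 = 2140
r = -2640 / √(26760 × 2140) = -2640 / 7567.4566 ≈ -0.3489

-0.3489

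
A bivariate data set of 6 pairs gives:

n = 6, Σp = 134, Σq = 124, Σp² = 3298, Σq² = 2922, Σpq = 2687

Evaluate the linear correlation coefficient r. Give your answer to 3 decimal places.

r = (nΣpq − ΣpΣq) / √[(nΣp² − (Σp)²)(nΣq² − (Σq)²)]
Numerator: 6×2687 − 134×124 = -494
Denominator: √[(19788 − 17956)(17532 − 15376)] = √[1832 × 2156] = 1987.4084
r = -494 / 1987.4084 ≈ -0.249

-0.249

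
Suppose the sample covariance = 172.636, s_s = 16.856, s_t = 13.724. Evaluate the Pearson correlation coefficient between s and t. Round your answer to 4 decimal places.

r = Cov(s,t) / (s_s · s_t) = 172.636 / (16.856 × 13.724)
  = 172.636 / 231.3317 ≈ 0.7463

0.7463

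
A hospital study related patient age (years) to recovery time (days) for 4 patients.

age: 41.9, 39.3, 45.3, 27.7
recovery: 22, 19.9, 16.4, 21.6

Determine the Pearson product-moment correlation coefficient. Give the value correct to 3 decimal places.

-0.599

n = 4, Σx = 154.2, Σy = 79.9, Σx² = 6119.48, Σy² = 1615.53, Σxy = 3045.11
nΣxy − ΣxΣy = 12180.44 − 12320.58 = -140.14
nΣx² − (Σx)² = 24477.92 − 23777.64 = 700.28; nΣy² − (Σy)² = 6462.12 − 6384.01 = 78.11
r = -140.14 / √(700.28 × 78.11) = -140.14 / 233.8779 ≈ -0.599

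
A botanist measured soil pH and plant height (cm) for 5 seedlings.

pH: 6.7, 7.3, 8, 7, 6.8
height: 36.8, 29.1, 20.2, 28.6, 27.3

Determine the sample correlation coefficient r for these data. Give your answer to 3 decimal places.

-0.834

n = 5, Σx = 35.8, Σy = 142, Σx² = 257.42, Σy² = 4172.34, Σxy = 1006.43
nΣxy − ΣxΣy = 5032.15 − 5083.6 = -51.45
nΣx² − (Σx)² = 1287.1 − 1281.64 = 5.46; nΣy² − (Σy)² = 20861.7 − 20164 = 697.7
r = -51.45 / √(5.46 × 697.7) = -51.45 / 61.7207 ≈ -0.834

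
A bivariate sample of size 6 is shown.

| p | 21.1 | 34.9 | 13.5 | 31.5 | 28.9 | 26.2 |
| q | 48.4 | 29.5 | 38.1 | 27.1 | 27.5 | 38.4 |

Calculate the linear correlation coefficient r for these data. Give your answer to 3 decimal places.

-0.675

n = 6, Σp = 156.1, Σq = 209, Σp² = 4359.37, Σq² = 7629.64, Σpq = 5219.62
nΣpq − ΣpΣq = 31317.72 − 32624.9 = -1307.18
nΣp² − (Σp)² = 26156.22 − 24367.21 = 1789.01; nΣq² − (Σq)² = 45777.84 − 43681 = 2096.84
r = -1307.18 / √(1789.01 × 2096.84) = -1307.18 / 1936.8190 ≈ -0.675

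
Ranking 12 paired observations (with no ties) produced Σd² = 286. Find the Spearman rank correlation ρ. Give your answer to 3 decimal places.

ρ = 1 − 6Σd² / [n(n²−1)] = 1 − 6×286 / (12×143)
  = 1 − 1716/1716 = 1 − 1.0000 ≈ 0.000

0.000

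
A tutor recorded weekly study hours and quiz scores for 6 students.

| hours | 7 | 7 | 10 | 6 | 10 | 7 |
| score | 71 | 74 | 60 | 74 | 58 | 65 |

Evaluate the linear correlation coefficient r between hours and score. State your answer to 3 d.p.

n = 6, Σx = 47, Σy = 402, Σx² = 383, Σy² = 27182, Σxy = 3094
nΣxy − ΣxΣy = 18564 − 18894 = -330
nΣx² − (Σx)² = 2298 − 2209 = 89; nΣy² − (Σy)² = 163092 − 161604 = 1488
r = -330 / √(89 × 1488) = -330 / 363.9121 ≈ -0.907

-0.907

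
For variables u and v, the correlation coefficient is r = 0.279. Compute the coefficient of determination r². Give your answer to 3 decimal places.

r² = (0.279)² = 0.078

0.078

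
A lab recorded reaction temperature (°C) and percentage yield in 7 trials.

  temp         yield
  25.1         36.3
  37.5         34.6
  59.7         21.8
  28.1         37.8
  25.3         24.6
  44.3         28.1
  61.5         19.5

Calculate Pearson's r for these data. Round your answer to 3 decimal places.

n = 7, Σx = 281.5, Σy = 202.7, Σx² = 12774.79, Σy² = 6193.95, Σxy = 7638.73
nΣxy − ΣxΣy = 53471.11 − 57060.05 = -3588.94
nΣx² − (Σx)² = 89423.53 − 79242.25 = 10181.28; nΣy² − (Σy)² = 43357.65 − 41087.29 = 2270.36
r = -3588.94 / √(10181.28 × 2270.36) = -3588.94 / 4807.8239 ≈ -0.746

-0.746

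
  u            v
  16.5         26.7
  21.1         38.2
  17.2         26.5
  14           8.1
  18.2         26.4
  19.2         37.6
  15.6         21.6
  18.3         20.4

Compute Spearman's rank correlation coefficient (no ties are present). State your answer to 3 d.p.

Rank u: 3, 8, 4, 1, 5, 7, 2, 6
Rank v: 6, 8, 5, 1, 4, 7, 3, 2
d = rank(u) − rank(v): -3, 0, -1, 0, 1, 0, -1, 4; Σd² = 28
ρ = 1 − 6Σd² / [n(n²−1)] = 1 − 6×28 / (8×63) = 1 − 168/504 ≈ 0.667

0.667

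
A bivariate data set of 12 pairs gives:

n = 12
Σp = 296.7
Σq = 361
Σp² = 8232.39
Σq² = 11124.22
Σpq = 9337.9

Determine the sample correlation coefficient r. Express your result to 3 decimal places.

r = (nΣpq − ΣpΣq) / √[(nΣp² − (Σp)²)(nΣq² − (Σq)²)]
Numerator: 12×9337.9 − 296.7×361 = 4946.1
Denominator: √[(98788.68 − 88030.89)(133490.64 − 130321)] = √[10757.79 × 3169.64] = 5839.3768
r = 4946.1 / 5839.3768 ≈ 0.847

0.847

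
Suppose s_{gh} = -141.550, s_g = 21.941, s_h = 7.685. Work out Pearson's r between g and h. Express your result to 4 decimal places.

r = Cov(g,h) / (s_g · s_h) = -141.550 / (21.941 × 7.685)
  = -141.550 / 168.6166 ≈ -0.8395

-0.8395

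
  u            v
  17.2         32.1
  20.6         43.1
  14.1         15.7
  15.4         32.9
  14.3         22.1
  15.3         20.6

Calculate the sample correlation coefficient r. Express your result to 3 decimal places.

0.895

n = 6, Σu = 96.9, Σv = 166.5, Σu² = 1594.75, Σv² = 5129.69, Σuv = 2799.22
nΣuv − ΣuΣv = 16795.32 − 16133.85 = 661.47
nΣu² − (Σu)² = 9568.5 − 9389.61 = 178.89; nΣv² − (Σv)² = 30778.14 − 27722.25 = 3055.89
r = 661.47 / √(178.89 × 3055.89) = 661.47 / 739.3701 ≈ 0.895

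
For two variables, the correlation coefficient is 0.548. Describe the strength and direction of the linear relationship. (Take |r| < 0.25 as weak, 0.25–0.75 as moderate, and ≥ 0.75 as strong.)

r = 0.548 > 0 so the relationship is positive.
|r| = 0.548, which falls in the moderate range.

moderate positive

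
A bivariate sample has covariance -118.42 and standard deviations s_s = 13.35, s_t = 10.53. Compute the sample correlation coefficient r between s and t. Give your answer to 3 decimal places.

-0.842

r = Cov(s,t) / (s_s · s_t) = -118.42 / (13.35 × 10.53)
  = -118.42 / 140.5755 ≈ -0.842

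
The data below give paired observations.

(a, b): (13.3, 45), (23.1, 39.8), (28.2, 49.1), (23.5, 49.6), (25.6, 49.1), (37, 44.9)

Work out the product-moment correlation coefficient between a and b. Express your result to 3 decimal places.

0.112

n = 6, Σa = 150.7, Σb = 277.5, Σa² = 4082.35, Σb² = 12906.83, Σab = 6986.36
nΣab − ΣaΣb = 41918.16 − 41819.25 = 98.91
nΣa² − (Σa)² = 24494.1 − 22710.49 = 1783.61; nΣb² − (Σb)² = 77440.98 − 77006.25 = 434.73
r = 98.91 / √(1783.61 × 434.73) = 98.91 / 880.5616 ≈ 0.112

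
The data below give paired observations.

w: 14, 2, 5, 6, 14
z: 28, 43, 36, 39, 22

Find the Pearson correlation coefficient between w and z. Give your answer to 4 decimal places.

n = 5, Σw = 41, Σz = 168, Σw² = 457, Σz² = 5934, Σwz = 1200
nΣwz − ΣwΣz = 6000 − 6888 = -888
nΣw² − (Σw)² = 2285 − 1681 = 604; nΣz² − (Σz)² = 29670 − 28224 = 1446
r = -888 / √(604 × 1446) = -888 / 934.5502 ≈ -0.9502

-0.9502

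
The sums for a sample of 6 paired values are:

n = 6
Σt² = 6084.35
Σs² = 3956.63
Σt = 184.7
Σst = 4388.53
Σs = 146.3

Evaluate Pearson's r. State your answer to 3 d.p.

r = (nΣst − ΣsΣt) / √[(nΣs² − (Σs)²)(nΣt² − (Σt)²)]
Numerator: 6×4388.53 − 146.3×184.7 = -690.43
Denominator: √[(23739.78 − 21403.69)(36506.1 − 34114.09)] = √[2336.09 × 2392.01] = 2363.8847
r = -690.43 / 2363.8847 ≈ -0.292

-0.292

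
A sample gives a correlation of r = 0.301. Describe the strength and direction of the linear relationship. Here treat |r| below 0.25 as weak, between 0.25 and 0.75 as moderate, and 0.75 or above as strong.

r = 0.301 > 0 so the relationship is positive.
|r| = 0.301, which falls in the moderate range.

moderate positive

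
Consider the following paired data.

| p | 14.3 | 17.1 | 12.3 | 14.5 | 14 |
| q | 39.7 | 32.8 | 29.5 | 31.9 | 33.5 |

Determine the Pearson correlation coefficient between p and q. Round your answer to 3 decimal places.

n = 5, Σp = 72.2, Σq = 167.4, Σp² = 1054.44, Σq² = 5662.04, Σpq = 2422.99
nΣpq − ΣpΣq = 12114.95 − 12086.28 = 28.67
nΣp² − (Σp)² = 5272.2 − 5212.84 = 59.36; nΣq² − (Σq)² = 28310.2 − 28022.76 = 287.44
r = 28.67 / √(59.36 × 287.44) = 28.67 / 130.6233 ≈ 0.219

0.219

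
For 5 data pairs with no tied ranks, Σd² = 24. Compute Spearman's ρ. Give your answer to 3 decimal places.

-0.200

ρ = 1 − 6Σd² / [n(n²−1)] = 1 − 6×24 / (5×24)
  = 1 − 144/120 = 1 − 1.2000 ≈ -0.200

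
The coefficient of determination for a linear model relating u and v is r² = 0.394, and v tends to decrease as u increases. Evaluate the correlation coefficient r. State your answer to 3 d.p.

|r| = √0.394 = 0.628
The association is negative, so r = −0.628.

-0.628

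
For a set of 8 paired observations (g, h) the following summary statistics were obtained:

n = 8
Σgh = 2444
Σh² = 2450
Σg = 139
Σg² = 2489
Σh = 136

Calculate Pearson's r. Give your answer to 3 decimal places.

0.802

r = (nΣgh − ΣgΣh) / √[(nΣg² − (Σg)²)(nΣh² − (Σh)²)]
Numerator: 8×2444 − 139×136 = 648
Denominator: √[(19912 − 19321)(19600 − 18496)] = √[591 × 1104] = 807.7524
r = 648 / 807.7524 ≈ 0.802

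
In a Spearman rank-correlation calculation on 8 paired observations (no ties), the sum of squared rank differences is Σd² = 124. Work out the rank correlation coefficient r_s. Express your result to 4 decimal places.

-0.4762

ρ = 1 − 6Σd² / [n(n²−1)] = 1 − 6×124 / (8×63)
  = 1 − 744/504 = 1 − 1.47619 ≈ -0.4762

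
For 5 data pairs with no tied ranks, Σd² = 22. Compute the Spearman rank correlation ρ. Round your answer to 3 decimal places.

ρ = 1 − 6Σd² / [n(n²−1)] = 1 − 6×22 / (5×24)
  = 1 − 132/120 = 1 − 1.1000 ≈ -0.100

-0.100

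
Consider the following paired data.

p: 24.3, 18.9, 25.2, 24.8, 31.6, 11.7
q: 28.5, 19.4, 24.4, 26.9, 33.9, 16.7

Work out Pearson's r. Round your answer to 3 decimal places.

0.947

n = 6, Σp = 136.5, Σq = 149.8, Σp² = 3333.23, Σq² = 3935.68, Σpq = 3607.84
nΣpq − ΣpΣq = 21647.04 − 20447.7 = 1199.34
nΣp² − (Σp)² = 19999.38 − 18632.25 = 1367.13; nΣq² − (Σq)² = 23614.08 − 22440.04 = 1174.04
r = 1199.34 / √(1367.13 × 1174.04) = 1199.34 / 1266.9117 ≈ 0.947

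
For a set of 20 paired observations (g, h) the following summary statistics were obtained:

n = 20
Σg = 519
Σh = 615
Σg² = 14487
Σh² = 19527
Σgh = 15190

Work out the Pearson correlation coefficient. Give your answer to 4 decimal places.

r = (nΣgh − ΣgΣh) / √[(nΣg² − (Σg)²)(nΣh² − (Σh)²)]
Numerator: 20×15190 − 519×615 = -15385
Denominator: √[(289740 − 269361)(390540 − 378225)] = √[20379 × 12315] = 15841.9502
r = -15385 / 15841.9502 ≈ -0.9712

-0.9712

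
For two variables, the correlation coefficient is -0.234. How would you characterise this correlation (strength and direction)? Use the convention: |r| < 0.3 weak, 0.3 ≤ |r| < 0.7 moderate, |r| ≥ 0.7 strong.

r = -0.234 < 0 so the relationship is negative.
|r| = 0.234, which falls in the weak range.

weak negative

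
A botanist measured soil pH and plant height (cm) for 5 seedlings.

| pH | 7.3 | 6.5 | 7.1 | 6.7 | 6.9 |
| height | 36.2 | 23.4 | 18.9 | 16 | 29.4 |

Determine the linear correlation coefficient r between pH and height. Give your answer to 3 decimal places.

0.553

n = 5, Σx = 34.5, Σy = 123.9, Σx² = 238.45, Σy² = 3335.57, Σxy = 860.61
nΣxy − ΣxΣy = 4303.05 − 4274.55 = 28.5
nΣx² − (Σx)² = 1192.25 − 1190.25 = 2; nΣy² − (Σy)² = 16677.85 − 15351.21 = 1326.64
r = 28.5 / √(2 × 1326.64) = 28.5 / 51.5100 ≈ 0.553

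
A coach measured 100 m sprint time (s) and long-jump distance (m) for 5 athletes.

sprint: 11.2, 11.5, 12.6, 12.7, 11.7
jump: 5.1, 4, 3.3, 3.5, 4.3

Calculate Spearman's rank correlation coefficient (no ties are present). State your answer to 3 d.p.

-0.800

Rank sprint: 1, 2, 4, 5, 3
Rank jump: 5, 3, 1, 2, 4
d = rank(sprint) − rank(jump): -4, -1, 3, 3, -1; Σd² = 36
ρ = 1 − 6Σd² / [n(n²−1)] = 1 − 6×36 / (5×24) = 1 − 216/120 ≈ -0.800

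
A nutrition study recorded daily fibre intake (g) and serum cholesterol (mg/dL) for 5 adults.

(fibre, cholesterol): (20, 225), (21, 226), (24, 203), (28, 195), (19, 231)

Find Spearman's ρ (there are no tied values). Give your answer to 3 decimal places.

-0.900

Rank fibre: 2, 3, 4, 5, 1
Rank cholesterol: 3, 4, 2, 1, 5
d = rank(fibre) − rank(cholesterol): -1, -1, 2, 4, -4; Σd² = 38
ρ = 1 − 6Σd² / [n(n²−1)] = 1 − 6×38 / (5×24) = 1 − 228/120 ≈ -0.900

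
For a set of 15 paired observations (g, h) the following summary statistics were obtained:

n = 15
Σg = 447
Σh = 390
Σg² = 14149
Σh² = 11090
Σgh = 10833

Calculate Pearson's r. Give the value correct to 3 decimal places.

r = (nΣgh − ΣgΣh) / √[(nΣg² − (Σg)²)(nΣh² − (Σh)²)]
Numerator: 15×10833 − 447×390 = -11835
Denominator: √[(212235 − 199809)(166350 − 152100)] = √[12426 × 14250] = 13306.7840
r = -11835 / 13306.7840 ≈ -0.889

-0.889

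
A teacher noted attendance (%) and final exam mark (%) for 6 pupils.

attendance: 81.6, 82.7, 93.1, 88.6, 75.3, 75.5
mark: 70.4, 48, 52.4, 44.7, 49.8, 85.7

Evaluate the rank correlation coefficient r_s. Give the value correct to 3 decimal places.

-0.371

Rank attendance: 3, 4, 6, 5, 1, 2
Rank mark: 5, 2, 4, 1, 3, 6
d = rank(attendance) − rank(mark): -2, 2, 2, 4, -2, -4; Σd² = 48
ρ = 1 − 6Σd² / [n(n²−1)] = 1 − 6×48 / (6×35) = 1 − 288/210 ≈ -0.371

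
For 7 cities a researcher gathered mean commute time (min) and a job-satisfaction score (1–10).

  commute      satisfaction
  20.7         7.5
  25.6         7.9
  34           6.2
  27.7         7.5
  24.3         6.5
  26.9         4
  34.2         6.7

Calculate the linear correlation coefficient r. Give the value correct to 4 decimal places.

-0.2179

n = 7, Σx = 193.4, Σy = 46.3, Σx² = 5490.88, Σy² = 316.49, Σxy = 1270.73
nΣxy − ΣxΣy = 8895.11 − 8954.42 = -59.31
nΣx² − (Σx)² = 38436.16 − 37403.56 = 1032.6; nΣy² − (Σy)² = 2215.43 − 2143.69 = 71.74
r = -59.31 / √(1032.6 × 71.74) = -59.31 / 272.1741 ≈ -0.2179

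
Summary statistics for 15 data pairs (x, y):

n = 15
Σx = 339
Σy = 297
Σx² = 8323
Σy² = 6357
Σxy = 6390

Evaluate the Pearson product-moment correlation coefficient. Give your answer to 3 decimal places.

-0.574

r = (nΣxy − ΣxΣy) / √[(nΣx² − (Σx)²)(nΣy² − (Σy)²)]
Numerator: 15×6390 − 339×297 = -4833
Denominator: √[(124845 − 114921)(95355 − 88209)] = √[9924 × 7146] = 8421.2175
r = -4833 / 8421.2175 ≈ -0.574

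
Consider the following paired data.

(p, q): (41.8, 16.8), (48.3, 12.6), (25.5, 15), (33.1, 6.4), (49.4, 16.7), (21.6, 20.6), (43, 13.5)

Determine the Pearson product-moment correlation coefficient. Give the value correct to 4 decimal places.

-0.1963

n = 7, Σp = 262.7, Σq = 101.6, Σp² = 10581.91, Σq² = 1592.46, Σpq = 3755.6
nΣpq − ΣpΣq = 26289.2 − 26690.32 = -401.12
nΣp² − (Σp)² = 74073.37 − 69011.29 = 5062.08; nΣq² − (Σq)² = 11147.22 − 10322.56 = 824.66
r = -401.12 / √(5062.08 × 824.66) = -401.12 / 2043.1581 ≈ -0.1963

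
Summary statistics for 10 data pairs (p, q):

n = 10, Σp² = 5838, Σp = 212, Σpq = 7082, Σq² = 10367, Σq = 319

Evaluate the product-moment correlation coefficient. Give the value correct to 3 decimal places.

0.630

r = (nΣpq − ΣpΣq) / √[(nΣp² − (Σp)²)(nΣq² − (Σq)²)]
Numerator: 10×7082 − 212×319 = 3192
Denominator: √[(58380 − 44944)(103670 − 101761)] = √[13436 × 1909] = 5064.5162
r = 3192 / 5064.5162 ≈ 0.630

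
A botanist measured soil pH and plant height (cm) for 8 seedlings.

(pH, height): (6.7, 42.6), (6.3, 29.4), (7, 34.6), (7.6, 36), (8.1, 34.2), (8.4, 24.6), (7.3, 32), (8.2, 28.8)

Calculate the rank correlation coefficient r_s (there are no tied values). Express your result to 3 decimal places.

Rank pH: 2, 1, 3, 5, 6, 8, 4, 7
Rank height: 8, 3, 6, 7, 5, 1, 4, 2
d = rank(pH) − rank(height): -6, -2, -3, -2, 1, 7, 0, 5; Σd² = 128
ρ = 1 − 6Σd² / [n(n²−1)] = 1 − 6×128 / (8×63) = 1 − 768/504 ≈ -0.524

-0.524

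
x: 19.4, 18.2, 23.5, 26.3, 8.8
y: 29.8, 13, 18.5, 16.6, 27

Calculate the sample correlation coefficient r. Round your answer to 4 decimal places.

n = 5, Σx = 96.2, Σy = 104.9, Σx² = 2028.98, Σy² = 2403.85, Σxy = 1923.65
nΣxy − ΣxΣy = 9618.25 − 10091.38 = -473.13
nΣx² − (Σx)² = 10144.9 − 9254.44 = 890.46; nΣy² − (Σy)² = 12019.25 − 11004.01 = 1015.24
r = -473.13 / √(890.46 × 1015.24) = -473.13 / 950.8052 ≈ -0.4976

-0.4976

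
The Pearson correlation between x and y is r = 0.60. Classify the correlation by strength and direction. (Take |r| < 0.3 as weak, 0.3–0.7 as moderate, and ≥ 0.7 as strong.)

r = 0.60 > 0 so the relationship is positive.
|r| = 0.60, which falls in the moderate range.

moderate positive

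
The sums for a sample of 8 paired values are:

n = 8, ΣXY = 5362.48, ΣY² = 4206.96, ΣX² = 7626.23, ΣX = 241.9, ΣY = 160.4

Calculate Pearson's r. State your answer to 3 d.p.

r = (nΣXY − ΣXΣY) / √[(nΣX² − (ΣX)²)(nΣY² − (ΣY)²)]
Numerator: 8×5362.48 − 241.9×160.4 = 4099.08
Denominator: √[(61009.84 − 58515.61)(33655.68 − 25728.16)] = √[2494.23 × 7927.52] = 4446.6907
r = 4099.08 / 4446.6907 ≈ 0.922

0.922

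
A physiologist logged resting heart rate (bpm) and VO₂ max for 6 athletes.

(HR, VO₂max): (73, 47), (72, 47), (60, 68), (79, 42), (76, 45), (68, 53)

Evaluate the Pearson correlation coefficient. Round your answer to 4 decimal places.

-0.9758

n = 6, Σx = 428, Σy = 302, Σx² = 30754, Σy² = 15640, Σxy = 21237
nΣxy − ΣxΣy = 127422 − 129256 = -1834
nΣx² − (Σx)² = 184524 − 183184 = 1340; nΣy² − (Σy)² = 93840 − 91204 = 2636
r = -1834 / √(1340 × 2636) = -1834 / 1879.4254 ≈ -0.9758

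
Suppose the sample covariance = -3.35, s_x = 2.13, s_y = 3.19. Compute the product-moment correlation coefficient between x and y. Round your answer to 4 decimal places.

r = Cov(x,y) / (s_x · s_y) = -3.35 / (2.13 × 3.19)
  = -3.35 / 6.7947 ≈ -0.4930

-0.4930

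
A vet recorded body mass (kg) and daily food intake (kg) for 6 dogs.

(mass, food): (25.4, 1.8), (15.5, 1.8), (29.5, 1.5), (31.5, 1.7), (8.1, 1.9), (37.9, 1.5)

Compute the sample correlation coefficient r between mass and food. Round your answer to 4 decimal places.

-0.8448

n = 6, Σx = 147.9, Σy = 10.2, Σx² = 4249.93, Σy² = 17.48, Σxy = 243.66
nΣxy − ΣxΣy = 1461.96 − 1508.58 = -46.62
nΣx² − (Σx)² = 25499.58 − 21874.41 = 3625.17; nΣy² − (Σy)² = 104.88 − 104.04 = 0.84
r = -46.62 / √(3625.17 × 0.84) = -46.62 / 55.1828 ≈ -0.8448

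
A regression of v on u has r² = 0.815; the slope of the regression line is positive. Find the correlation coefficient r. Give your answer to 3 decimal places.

|r| = √0.815 = 0.903
The association is positive, so r = 0.903.

0.903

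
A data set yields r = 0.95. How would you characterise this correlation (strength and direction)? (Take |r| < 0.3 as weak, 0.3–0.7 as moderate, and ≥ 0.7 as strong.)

r = 0.95 > 0 so the relationship is positive.
|r| = 0.95, which falls in the strong range.

strong positive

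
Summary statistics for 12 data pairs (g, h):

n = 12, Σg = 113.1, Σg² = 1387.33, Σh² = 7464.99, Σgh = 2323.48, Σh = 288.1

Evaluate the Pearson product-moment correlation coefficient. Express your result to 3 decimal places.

-0.934

r = (nΣgh − ΣgΣh) / √[(nΣg² − (Σg)²)(nΣh² − (Σh)²)]
Numerator: 12×2323.48 − 113.1×288.1 = -4702.35
Denominator: √[(16647.96 − 12791.61)(89579.88 − 83001.61)] = √[3856.35 × 6578.27] = 5036.6766
r = -4702.35 / 5036.6766 ≈ -0.934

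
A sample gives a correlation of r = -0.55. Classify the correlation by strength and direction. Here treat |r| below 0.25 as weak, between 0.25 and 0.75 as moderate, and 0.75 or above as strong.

r = -0.55 < 0 so the relationship is negative.
|r| = 0.55, which falls in the moderate range.

moderate negative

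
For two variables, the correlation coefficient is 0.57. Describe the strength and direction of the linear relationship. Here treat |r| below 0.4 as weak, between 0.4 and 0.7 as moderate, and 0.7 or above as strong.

moderate positive

r = 0.57 > 0 so the relationship is positive.
|r| = 0.57, which falls in the moderate range.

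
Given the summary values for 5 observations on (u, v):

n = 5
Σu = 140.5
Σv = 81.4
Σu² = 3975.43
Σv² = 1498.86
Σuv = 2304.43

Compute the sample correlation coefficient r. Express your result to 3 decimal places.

r = (nΣuv − ΣuΣv) / √[(nΣu² − (Σu)²)(nΣv² − (Σv)²)]
Numerator: 5×2304.43 − 140.5×81.4 = 85.45
Denominator: √[(19877.15 − 19740.25)(7494.3 − 6625.96)] = √[136.9 × 868.34] = 344.7836
r = 85.45 / 344.7836 ≈ 0.248

0.248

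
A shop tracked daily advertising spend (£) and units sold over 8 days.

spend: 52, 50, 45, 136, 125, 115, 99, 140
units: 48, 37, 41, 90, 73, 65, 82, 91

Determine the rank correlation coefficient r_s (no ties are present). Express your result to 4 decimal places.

0.9048

Rank spend: 3, 2, 1, 7, 6, 5, 4, 8
Rank units: 3, 1, 2, 7, 5, 4, 6, 8
d = rank(spend) − rank(units): 0, 1, -1, 0, 1, 1, -2, 0; Σd² = 8
ρ = 1 − 6Σd² / [n(n²−1)] = 1 − 6×8 / (8×63) = 1 − 48/504 ≈ 0.9048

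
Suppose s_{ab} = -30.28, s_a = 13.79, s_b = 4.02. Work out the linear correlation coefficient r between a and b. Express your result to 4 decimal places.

r = Cov(a,b) / (s_a · s_b) = -30.28 / (13.79 × 4.02)
  = -30.28 / 55.4358 ≈ -0.5462

-0.5462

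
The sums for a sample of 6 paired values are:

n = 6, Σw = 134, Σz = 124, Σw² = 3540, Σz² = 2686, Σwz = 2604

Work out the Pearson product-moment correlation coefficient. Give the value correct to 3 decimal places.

-0.636

r = (nΣwz − ΣwΣz) / √[(nΣw² − (Σw)²)(nΣz² − (Σz)²)]
Numerator: 6×2604 − 134×124 = -992
Denominator: √[(21240 − 17956)(16116 − 15376)] = √[3284 × 740] = 1558.8970
r = -992 / 1558.8970 ≈ -0.636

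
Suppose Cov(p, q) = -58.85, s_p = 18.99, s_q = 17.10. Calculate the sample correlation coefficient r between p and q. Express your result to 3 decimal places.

r = Cov(p,q) / (s_p · s_q) = -58.85 / (18.99 × 17.10)
  = -58.85 / 324.7290 ≈ -0.181

-0.181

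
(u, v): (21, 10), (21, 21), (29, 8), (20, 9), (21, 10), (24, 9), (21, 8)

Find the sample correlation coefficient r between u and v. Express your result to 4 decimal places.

n = 7, Σu = 157, Σv = 75, Σu² = 3581, Σv² = 931, Σuv = 1657
nΣuv − ΣuΣv = 11599 − 11775 = -176
nΣu² − (Σu)² = 25067 − 24649 = 418; nΣv² − (Σv)² = 6517 − 5625 = 892
r = -176 / √(418 × 892) = -176 / 610.6194 ≈ -0.2882

-0.2882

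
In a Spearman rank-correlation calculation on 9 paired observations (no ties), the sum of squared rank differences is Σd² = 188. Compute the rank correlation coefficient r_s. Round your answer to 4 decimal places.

ρ = 1 − 6Σd² / [n(n²−1)] = 1 − 6×188 / (9×80)
  = 1 − 1128/720 = 1 − 1.56667 ≈ -0.5667

-0.5667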